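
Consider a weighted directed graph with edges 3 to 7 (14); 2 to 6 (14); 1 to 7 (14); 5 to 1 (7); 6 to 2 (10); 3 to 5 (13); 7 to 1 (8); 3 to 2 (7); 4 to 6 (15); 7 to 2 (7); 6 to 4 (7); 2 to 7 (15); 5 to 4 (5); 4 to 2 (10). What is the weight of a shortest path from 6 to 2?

10

Routes from 6 to 2:
6 -> 2: 10
6 -> 4 -> 2: 7 + 10 = 17
Best route has total 10.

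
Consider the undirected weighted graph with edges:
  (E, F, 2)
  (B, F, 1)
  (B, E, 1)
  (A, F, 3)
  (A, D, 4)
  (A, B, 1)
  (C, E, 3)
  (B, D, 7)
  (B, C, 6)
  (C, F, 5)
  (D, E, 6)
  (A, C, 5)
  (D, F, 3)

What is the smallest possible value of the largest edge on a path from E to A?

Comparing a few candidate routes:
E - B - F - A: max(1, 1, 3) = 3
E - B - A: max(1, 1) = 1
E - F - B - A: max(2, 1, 1) = 2
The minimum achievable maximum is 1.

1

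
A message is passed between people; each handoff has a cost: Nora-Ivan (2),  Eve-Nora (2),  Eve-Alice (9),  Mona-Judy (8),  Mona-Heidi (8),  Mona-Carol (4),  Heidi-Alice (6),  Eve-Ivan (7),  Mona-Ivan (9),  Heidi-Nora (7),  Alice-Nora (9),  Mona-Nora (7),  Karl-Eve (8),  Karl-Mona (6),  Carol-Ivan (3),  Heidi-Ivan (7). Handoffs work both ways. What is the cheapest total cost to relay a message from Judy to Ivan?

15

Some routes from Judy to Ivan:
Judy → Mona → Heidi → Ivan: 8 + 8 + 7 = 23
Judy → Mona → Nora → Ivan: 8 + 7 + 2 = 17
Judy → Mona → Nora → Eve → Ivan: 8 + 7 + 2 + 7 = 24
Judy → Mona → Ivan: 8 + 9 = 17
Judy → Mona → Carol → Ivan: 8 + 4 + 3 = 15
Judy → Mona → Heidi → Nora → Ivan: 8 + 8 + 7 + 2 = 25
The minimum is 15.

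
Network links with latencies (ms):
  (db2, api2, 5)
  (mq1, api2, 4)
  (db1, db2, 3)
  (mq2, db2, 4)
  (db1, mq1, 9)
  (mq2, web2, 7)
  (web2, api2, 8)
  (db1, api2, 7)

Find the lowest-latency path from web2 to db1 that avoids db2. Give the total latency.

Candidate routes:
web2 - api2 - mq1 - db1: 8 + 4 + 9 = 21
web2 - api2 - db1: 8 + 7 = 15
The minimum is 15 ms.

15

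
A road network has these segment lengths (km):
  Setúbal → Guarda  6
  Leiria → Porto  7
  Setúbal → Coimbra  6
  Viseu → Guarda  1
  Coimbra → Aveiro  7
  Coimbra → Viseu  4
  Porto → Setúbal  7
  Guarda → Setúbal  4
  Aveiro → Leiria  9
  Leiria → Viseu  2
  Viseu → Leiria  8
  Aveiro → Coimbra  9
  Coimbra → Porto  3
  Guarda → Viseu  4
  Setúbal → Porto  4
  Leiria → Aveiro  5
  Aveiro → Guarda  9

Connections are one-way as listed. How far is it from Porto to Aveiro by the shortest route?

20

Candidate routes:
Porto-Setúbal-Coimbra-Viseu-Leiria-Aveiro: 7 + 6 + 4 + 8 + 5 = 30
Porto-Setúbal-Guarda-Viseu-Leiria-Aveiro: 7 + 6 + 4 + 8 + 5 = 30
Porto-Setúbal-Coimbra-Aveiro: 7 + 6 + 7 = 20
The minimum is 20 km.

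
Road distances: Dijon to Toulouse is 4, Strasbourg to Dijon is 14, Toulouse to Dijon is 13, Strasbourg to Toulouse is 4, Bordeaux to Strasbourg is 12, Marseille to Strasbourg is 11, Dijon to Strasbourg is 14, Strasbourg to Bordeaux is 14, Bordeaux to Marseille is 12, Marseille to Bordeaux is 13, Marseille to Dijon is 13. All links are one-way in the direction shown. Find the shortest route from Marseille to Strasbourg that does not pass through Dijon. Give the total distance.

Routes from Marseille to Strasbourg avoiding Dijon:
Marseille → Bordeaux → Strasbourg: 13 + 12 = 25
Marseille → Strasbourg: 11
Shortest: 11.

11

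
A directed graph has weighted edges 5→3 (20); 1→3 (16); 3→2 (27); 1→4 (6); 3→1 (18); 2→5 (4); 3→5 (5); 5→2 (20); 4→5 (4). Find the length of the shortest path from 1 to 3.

16

Routes from 1 to 3:
1 -> 3: 16
1 -> 4 -> 5 -> 3: 6 + 4 + 20 = 30
The minimum is 16.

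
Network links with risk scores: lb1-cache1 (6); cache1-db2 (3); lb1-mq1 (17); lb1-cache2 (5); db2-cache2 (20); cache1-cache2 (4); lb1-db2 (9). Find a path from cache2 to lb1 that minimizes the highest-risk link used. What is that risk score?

Candidate routes:
cache2-cache1-db2-lb1: max(4, 3, 9) = 9
cache2-db2-lb1: max(20, 9) = 20
cache2-db2-cache1-lb1: max(20, 3, 6) = 20
cache2-cache1-lb1: max(4, 6) = 6
cache2-lb1: max(5) = 5
Best route has worst link 5.

5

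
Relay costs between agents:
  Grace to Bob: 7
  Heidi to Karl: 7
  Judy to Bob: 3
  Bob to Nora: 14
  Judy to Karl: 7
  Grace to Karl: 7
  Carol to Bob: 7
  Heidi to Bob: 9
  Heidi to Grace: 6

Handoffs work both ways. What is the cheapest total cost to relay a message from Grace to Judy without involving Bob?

14

Candidate routes:
Grace -> Karl -> Judy: 7 + 7 = 14
Grace -> Heidi -> Karl -> Judy: 6 + 7 + 7 = 20
The minimum is 14.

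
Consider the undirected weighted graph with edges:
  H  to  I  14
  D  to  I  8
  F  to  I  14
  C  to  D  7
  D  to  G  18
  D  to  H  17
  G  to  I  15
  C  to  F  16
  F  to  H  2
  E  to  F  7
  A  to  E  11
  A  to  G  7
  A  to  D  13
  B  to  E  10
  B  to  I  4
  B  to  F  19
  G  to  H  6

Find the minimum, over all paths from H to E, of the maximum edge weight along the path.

A few of the H→E routes:
H - G - A - E: max(6, 7, 11) = 11
H - G - A - D - I - F - E: max(6, 7, 13, 8, 14, 7) = 14
H - F - I - D - A - E: max(2, 14, 8, 13, 11) = 14
H - F - I - B - E: max(2, 14, 4, 10) = 14
H - G - A - D - I - B - E: max(6, 7, 13, 8, 4, 10) = 13
H - F - E: max(2, 7) = 7
Best route has worst link 7.

7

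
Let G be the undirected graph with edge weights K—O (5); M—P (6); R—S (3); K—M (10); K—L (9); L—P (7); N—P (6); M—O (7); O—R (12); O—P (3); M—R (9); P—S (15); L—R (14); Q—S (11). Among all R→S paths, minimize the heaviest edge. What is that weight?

Comparing a few candidate routes:
R → L → K → O → P → S: max(14, 9, 5, 3, 15) = 15
R → L → K → O → M → P → S: max(14, 9, 5, 7, 6, 15) = 15
R → L → K → M → O → P → S: max(14, 9, 10, 7, 3, 15) = 15
R → L → K → M → P → S: max(14, 9, 10, 6, 15) = 15
R → S: max(3) = 3
Best route has worst link 3.

3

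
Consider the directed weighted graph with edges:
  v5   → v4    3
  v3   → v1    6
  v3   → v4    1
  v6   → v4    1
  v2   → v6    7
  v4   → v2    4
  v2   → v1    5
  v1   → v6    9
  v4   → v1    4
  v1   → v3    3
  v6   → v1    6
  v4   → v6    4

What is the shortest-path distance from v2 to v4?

8

Some routes from v2 to v4:
v2 → v1 → v3 → v4: 5 + 3 + 1 = 9
v2 → v6 → v4: 7 + 1 = 8
v2 → v1 → v6 → v4: 5 + 9 + 1 = 15
Shortest: 8.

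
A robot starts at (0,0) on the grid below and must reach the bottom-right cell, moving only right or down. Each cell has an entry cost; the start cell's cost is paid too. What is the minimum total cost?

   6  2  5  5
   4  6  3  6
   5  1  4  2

Best path: (0,0) -> (0,1) -> (1,1) -> (2,1) -> (2,2) -> (2,3)
Cost: 6 + 2 + 6 + 1 + 4 + 2 = 21

21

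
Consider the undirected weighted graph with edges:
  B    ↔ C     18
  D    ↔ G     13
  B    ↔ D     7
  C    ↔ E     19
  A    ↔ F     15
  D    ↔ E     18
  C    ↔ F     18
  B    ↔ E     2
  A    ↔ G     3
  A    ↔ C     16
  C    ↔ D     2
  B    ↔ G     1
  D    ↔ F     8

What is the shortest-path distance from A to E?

A few of the A→E routes:
A - G - D - B - E: 3 + 13 + 7 + 2 = 25
A - C - D - B - E: 16 + 2 + 7 + 2 = 27
A - G - B - E: 3 + 1 + 2 = 6
Best route has total 6.

6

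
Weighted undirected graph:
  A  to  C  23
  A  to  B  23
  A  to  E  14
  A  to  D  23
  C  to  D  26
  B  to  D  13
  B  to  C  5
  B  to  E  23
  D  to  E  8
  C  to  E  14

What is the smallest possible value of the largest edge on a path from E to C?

Checking several routes:
E → B → C: max(23, 5) = 23
E → C: max(14) = 14
E → D → B → C: max(8, 13, 5) = 13
E → B → A → C: max(23, 23, 23) = 23
Best route has worst link 13.

13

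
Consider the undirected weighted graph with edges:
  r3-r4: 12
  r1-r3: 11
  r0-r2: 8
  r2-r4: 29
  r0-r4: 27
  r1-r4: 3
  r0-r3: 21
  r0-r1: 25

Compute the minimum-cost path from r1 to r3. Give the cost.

Checking several routes:
r1 -> r4 -> r2 -> r0 -> r3: 3 + 29 + 8 + 21 = 61
r1 -> r4 -> r3: 3 + 12 = 15
r1 -> r0 -> r3: 25 + 21 = 46
r1 -> r3: 11
r1 -> r4 -> r0 -> r3: 3 + 27 + 21 = 51
Shortest: 11.

11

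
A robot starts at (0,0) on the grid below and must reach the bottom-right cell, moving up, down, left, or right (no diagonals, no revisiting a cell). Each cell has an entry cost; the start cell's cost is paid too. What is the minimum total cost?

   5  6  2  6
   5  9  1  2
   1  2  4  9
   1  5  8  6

31

Cheapest: r0c0 -> r0c1 -> r0c2 -> r1c2 -> r1c3 -> r2c3 -> r3c3
  5 + 6 + 2 + 1 + 2 + 9 + 6 = 31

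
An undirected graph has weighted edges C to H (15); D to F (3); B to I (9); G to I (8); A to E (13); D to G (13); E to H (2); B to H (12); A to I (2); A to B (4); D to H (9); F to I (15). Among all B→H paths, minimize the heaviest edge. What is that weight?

12

Checking several routes:
B→I→G→D→H: max(9, 8, 13, 9) = 13
B→A→E→H: max(4, 13, 2) = 13
B→I→A→E→H: max(9, 2, 13, 2) = 13
B→H: max(12) = 12
Smallest bottleneck: 12.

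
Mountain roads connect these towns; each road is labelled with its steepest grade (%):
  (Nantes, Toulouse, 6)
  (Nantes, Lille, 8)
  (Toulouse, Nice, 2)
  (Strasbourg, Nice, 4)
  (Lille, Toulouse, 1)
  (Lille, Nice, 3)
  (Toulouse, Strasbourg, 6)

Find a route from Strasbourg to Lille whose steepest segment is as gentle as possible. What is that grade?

Candidate routes:
Strasbourg → Toulouse → Nice → Lille: max(6, 2, 3) = 6
Strasbourg → Nice → Toulouse → Lille: max(4, 2, 1) = 4
Strasbourg → Toulouse → Nantes → Lille: max(6, 6, 8) = 8
Strasbourg → Toulouse → Lille: max(6, 1) = 6
Strasbourg → Nice → Lille: max(4, 3) = 4
Strasbourg → Nice → Toulouse → Nantes → Lille: max(4, 2, 6, 8) = 8
Smallest bottleneck: 4%.

4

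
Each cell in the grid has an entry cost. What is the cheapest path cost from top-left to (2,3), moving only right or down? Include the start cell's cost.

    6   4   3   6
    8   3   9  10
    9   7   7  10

37

One optimal route is r0c0 r0c1 r1c1 r2c1 r2c2 r2c3.
Its cost is 6 + 4 + 3 + 7 + 7 + 10 = 37.
(Top row then right column would cost 39.)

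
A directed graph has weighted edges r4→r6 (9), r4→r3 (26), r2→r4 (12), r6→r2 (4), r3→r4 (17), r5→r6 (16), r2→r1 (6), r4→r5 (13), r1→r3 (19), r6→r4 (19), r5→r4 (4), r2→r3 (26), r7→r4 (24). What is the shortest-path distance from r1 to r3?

19

Paths from r1 to r3:
r1 → r3: 19
The minimum is 19.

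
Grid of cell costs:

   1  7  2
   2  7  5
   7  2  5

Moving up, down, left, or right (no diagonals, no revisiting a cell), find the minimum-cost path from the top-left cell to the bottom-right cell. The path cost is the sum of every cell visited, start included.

Take (0,0) -> (1,0) -> (1,1) -> (2,1) -> (2,2) for a total of 1 + 2 + 7 + 2 + 5 = 17.

17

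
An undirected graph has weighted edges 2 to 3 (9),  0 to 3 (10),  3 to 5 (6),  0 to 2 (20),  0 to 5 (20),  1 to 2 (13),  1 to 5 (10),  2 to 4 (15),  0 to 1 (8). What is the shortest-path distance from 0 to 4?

Comparing a few candidate routes:
0-2-4: 20 + 15 = 35
0-1-2-4: 8 + 13 + 15 = 36
0-1-5-3-2-4: 8 + 10 + 6 + 9 + 15 = 48
0-3-2-4: 10 + 9 + 15 = 34
Best route has total 34.

34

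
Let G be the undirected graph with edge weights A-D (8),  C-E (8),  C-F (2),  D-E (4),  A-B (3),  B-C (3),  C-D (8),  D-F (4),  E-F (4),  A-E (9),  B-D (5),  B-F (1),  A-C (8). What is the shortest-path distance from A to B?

Comparing a few candidate routes:
A-C-B: 8 + 3 = 11
A-D-B: 8 + 5 = 13
A-D-F-B: 8 + 4 + 1 = 13
A-B: 3
A-C-F-B: 8 + 2 + 1 = 11
Shortest: 3.

3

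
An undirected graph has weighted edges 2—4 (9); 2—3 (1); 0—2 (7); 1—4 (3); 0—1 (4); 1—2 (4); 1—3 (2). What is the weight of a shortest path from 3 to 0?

6

Paths from 3 to 0:
3 → 2 → 4 → 1 → 0: 1 + 9 + 3 + 4 = 17
3 → 1 → 2 → 0: 2 + 4 + 7 = 13
3 → 2 → 0: 1 + 7 = 8
3 → 1 → 4 → 2 → 0: 2 + 3 + 9 + 7 = 21
3 → 1 → 0: 2 + 4 = 6
3 → 2 → 1 → 0: 1 + 4 + 4 = 9
Shortest: 6.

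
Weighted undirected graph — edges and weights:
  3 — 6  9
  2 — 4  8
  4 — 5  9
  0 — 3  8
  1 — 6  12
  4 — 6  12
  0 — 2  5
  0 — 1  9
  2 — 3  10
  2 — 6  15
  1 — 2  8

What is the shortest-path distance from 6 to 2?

15

Some routes from 6 to 2:
6 - 3 - 0 - 2: 9 + 8 + 5 = 22
6 - 1 - 2: 12 + 8 = 20
6 - 1 - 0 - 2: 12 + 9 + 5 = 26
6 - 4 - 2: 12 + 8 = 20
6 - 3 - 2: 9 + 10 = 19
6 - 2: 15
The minimum is 15.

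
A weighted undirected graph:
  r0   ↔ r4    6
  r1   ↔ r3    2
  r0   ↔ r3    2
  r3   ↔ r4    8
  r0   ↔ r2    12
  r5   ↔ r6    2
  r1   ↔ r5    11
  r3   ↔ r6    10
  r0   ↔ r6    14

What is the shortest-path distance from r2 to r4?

Routes from r2 to r4:
r2→r0→r6→r3→r4: 12 + 14 + 10 + 8 = 44
r2→r0→r4: 12 + 6 = 18
r2→r0→r6→r5→r1→r3→r4: 12 + 14 + 2 + 11 + 2 + 8 = 49
r2→r0→r3→r4: 12 + 2 + 8 = 22
Shortest: 18.

18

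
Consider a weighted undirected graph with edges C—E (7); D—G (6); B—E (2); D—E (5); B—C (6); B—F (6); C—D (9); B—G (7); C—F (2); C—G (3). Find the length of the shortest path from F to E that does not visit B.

9

Routes from F to E avoiding B:
F → C → E: 2 + 7 = 9
F → C → D → E: 2 + 9 + 5 = 16
F → C → G → D → E: 2 + 3 + 6 + 5 = 16
Shortest: 9.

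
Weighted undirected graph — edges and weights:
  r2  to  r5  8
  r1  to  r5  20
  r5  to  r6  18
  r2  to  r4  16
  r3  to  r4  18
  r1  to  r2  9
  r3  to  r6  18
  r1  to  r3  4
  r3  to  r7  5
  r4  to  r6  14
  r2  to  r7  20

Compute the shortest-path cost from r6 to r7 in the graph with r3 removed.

Paths from r6 to r7 avoiding r3:
r6→r4→r2→r7: 14 + 16 + 20 = 50
r6→r5→r2→r7: 18 + 8 + 20 = 46
r6→r5→r1→r2→r7: 18 + 20 + 9 + 20 = 67
Shortest: 46.

46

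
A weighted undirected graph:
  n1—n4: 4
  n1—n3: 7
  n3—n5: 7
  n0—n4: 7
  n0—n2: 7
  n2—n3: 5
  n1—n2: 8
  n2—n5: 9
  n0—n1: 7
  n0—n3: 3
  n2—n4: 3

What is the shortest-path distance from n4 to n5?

12

Some routes from n4 to n5:
n4 → n2 → n5: 3 + 9 = 12
n4 → n2 → n3 → n5: 3 + 5 + 7 = 15
n4 → n0 → n3 → n5: 7 + 3 + 7 = 17
n4 → n1 → n3 → n5: 4 + 7 + 7 = 18
Shortest: 12.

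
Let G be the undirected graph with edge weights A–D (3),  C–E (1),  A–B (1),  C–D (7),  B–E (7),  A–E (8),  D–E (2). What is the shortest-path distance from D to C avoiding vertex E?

7

Routes from D to C avoiding E:
D -> C: 7
Shortest: 7.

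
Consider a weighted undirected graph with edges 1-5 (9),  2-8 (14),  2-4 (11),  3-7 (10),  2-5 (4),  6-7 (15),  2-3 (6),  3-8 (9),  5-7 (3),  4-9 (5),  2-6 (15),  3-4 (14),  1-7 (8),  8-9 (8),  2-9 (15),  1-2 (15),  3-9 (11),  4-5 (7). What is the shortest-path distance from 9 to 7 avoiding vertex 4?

21

Some routes from 9 to 7 avoiding 4:
9→3→7: 11 + 10 = 21
9→8→3→7: 8 + 9 + 10 = 27
9→2→5→7: 15 + 4 + 3 = 22
9→3→2→5→7: 11 + 6 + 4 + 3 = 24
Best route has total 21.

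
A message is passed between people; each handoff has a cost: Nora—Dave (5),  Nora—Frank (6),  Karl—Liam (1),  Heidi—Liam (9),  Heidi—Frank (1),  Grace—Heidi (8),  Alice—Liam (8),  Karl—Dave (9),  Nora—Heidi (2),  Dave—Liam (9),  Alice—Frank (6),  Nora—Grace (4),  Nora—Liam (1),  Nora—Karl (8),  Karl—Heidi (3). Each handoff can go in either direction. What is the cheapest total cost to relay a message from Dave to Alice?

Checking several routes:
Dave -> Nora -> Liam -> Karl -> Heidi -> Frank -> Alice: 5 + 1 + 1 + 3 + 1 + 6 = 17
Dave -> Nora -> Liam -> Alice: 5 + 1 + 8 = 14
Dave -> Nora -> Heidi -> Frank -> Alice: 5 + 2 + 1 + 6 = 14
Dave -> Nora -> Frank -> Alice: 5 + 6 + 6 = 17
Dave -> Liam -> Alice: 9 + 8 = 17
Shortest: 14.

14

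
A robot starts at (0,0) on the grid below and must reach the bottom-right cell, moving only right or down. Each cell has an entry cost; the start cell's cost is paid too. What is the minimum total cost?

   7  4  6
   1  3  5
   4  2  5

Cheapest: [0,0] [1,0] [1,1] [2,1] [2,2]
  7 + 1 + 3 + 2 + 5 = 18

18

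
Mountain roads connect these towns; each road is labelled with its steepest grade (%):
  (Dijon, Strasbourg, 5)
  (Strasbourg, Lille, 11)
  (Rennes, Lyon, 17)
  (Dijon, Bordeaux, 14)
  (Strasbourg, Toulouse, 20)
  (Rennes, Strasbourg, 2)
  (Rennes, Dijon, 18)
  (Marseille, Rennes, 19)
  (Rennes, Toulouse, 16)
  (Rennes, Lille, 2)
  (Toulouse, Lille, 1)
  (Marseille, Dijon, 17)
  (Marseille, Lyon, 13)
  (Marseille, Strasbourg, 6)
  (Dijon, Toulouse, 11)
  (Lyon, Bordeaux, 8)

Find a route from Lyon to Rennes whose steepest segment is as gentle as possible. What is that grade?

Some routes from Lyon to Rennes:
Lyon→Marseille→Strasbourg→Dijon→Toulouse→Lille→Rennes: max(13, 6, 5, 11, 1, 2) = 13
Lyon→Marseille→Strasbourg→Lille→Rennes: max(13, 6, 11, 2) = 13
Lyon→Bordeaux→Dijon→Toulouse→Lille→Rennes: max(8, 14, 11, 1, 2) = 14
Lyon→Bordeaux→Dijon→Toulouse→Lille→Strasbourg→Rennes: max(8, 14, 11, 1, 11, 2) = 14
Lyon→Marseille→Strasbourg→Rennes: max(13, 6, 2) = 13
Smallest bottleneck: 13%.

13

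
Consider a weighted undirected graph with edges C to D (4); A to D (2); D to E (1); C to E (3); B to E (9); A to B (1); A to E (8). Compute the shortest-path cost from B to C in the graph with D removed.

Candidate routes:
B-E-C: 9 + 3 = 12
B-A-E-C: 1 + 8 + 3 = 12
Shortest: 12.

12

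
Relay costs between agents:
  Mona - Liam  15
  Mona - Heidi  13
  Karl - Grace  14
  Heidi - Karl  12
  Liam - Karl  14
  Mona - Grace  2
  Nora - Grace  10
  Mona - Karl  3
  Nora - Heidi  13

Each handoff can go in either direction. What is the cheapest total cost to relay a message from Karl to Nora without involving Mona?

Routes from Karl to Nora avoiding Mona:
Karl-Heidi-Nora: 12 + 13 = 25
Karl-Grace-Nora: 14 + 10 = 24
Best route has total 24.

24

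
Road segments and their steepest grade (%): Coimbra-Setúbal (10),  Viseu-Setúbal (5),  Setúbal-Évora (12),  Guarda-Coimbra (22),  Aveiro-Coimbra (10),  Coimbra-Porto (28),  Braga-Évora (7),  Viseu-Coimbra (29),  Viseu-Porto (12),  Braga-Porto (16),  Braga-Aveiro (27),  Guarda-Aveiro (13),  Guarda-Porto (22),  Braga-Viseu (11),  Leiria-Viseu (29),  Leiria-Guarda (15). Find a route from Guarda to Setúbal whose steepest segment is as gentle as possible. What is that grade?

13

Checking several routes:
Guarda→Porto→Braga→Évora→Setúbal: max(22, 16, 7, 12) = 22
Guarda→Porto→Braga→Viseu→Setúbal: max(22, 16, 11, 5) = 22
Guarda→Porto→Viseu→Braga→Évora→Setúbal: max(22, 12, 11, 7, 12) = 22
Guarda→Coimbra→Setúbal: max(22, 10) = 22
Guarda→Aveiro→Coimbra→Setúbal: max(13, 10, 10) = 13
Guarda→Porto→Viseu→Setúbal: max(22, 12, 5) = 22
Smallest bottleneck: 13%.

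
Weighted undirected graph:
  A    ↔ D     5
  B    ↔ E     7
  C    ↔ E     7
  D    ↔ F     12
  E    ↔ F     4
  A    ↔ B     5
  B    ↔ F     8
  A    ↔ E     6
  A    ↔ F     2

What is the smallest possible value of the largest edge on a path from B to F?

Checking several routes:
B -> A -> E -> F: max(5, 6, 4) = 6
B -> E -> F: max(7, 4) = 7
B -> A -> F: max(5, 2) = 5
The minimum achievable maximum is 5.

5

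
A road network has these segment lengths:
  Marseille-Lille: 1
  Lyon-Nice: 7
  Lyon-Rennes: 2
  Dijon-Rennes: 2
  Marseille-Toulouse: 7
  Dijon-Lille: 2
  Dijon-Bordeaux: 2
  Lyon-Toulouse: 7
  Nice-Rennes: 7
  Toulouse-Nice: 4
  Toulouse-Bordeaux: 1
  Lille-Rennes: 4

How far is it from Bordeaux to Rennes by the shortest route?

4

A few of the Bordeaux→Rennes routes:
Bordeaux - Dijon - Rennes: 2 + 2 = 4
Bordeaux - Dijon - Lille - Rennes: 2 + 2 + 4 = 8
Bordeaux - Toulouse - Lyon - Rennes: 1 + 7 + 2 = 10
Best route has total 4.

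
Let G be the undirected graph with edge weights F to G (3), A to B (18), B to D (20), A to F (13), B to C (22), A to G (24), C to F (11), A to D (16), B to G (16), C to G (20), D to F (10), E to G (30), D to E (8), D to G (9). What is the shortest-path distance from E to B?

28

A few of the E→B routes:
E → D → B: 8 + 20 = 28
E → D → G → B: 8 + 9 + 16 = 33
E → D → F → G → B: 8 + 10 + 3 + 16 = 37
E → G → B: 30 + 16 = 46
E → D → A → B: 8 + 16 + 18 = 42
Shortest: 28.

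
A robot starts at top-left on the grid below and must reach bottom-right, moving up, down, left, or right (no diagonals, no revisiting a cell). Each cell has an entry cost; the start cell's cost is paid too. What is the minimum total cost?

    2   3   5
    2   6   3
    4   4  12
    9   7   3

22

Path r0c0→r1c0→r2c0→r2c1→r3c1→r3c2: 2 + 2 + 4 + 4 + 7 + 3 = 22.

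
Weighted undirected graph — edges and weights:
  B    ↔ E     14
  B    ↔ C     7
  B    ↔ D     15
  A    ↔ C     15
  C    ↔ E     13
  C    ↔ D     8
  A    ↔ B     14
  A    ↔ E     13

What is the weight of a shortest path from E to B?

14

A few of the E→B routes:
E -> C -> B: 13 + 7 = 20
E -> B: 14
E -> A -> B: 13 + 14 = 27
The minimum is 14.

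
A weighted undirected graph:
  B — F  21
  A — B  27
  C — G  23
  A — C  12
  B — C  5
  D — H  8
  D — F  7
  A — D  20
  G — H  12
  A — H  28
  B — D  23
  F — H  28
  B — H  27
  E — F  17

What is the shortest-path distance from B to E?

38

A few of the B→E routes:
B-H-D-F-E: 27 + 8 + 7 + 17 = 59
B-D-F-E: 23 + 7 + 17 = 47
B-F-E: 21 + 17 = 38
Shortest: 38.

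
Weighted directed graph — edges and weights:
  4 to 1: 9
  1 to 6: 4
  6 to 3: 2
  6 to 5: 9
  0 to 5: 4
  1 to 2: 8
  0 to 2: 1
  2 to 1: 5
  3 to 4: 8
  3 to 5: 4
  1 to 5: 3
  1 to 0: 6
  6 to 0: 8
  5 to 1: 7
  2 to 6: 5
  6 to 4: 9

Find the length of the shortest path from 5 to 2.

14

Candidate routes:
5 - 1 - 0 - 2: 7 + 6 + 1 = 14
5 - 1 - 2: 7 + 8 = 15
5 - 1 - 6 - 0 - 2: 7 + 4 + 8 + 1 = 20
The minimum is 14.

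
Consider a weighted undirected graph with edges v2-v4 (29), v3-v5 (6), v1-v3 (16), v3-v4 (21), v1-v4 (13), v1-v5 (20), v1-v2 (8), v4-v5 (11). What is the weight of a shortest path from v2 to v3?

24

Comparing a few candidate routes:
v2→v1→v3: 8 + 16 = 24
v2→v1→v4→v5→v3: 8 + 13 + 11 + 6 = 38
v2→v1→v5→v3: 8 + 20 + 6 = 34
Best route has total 24.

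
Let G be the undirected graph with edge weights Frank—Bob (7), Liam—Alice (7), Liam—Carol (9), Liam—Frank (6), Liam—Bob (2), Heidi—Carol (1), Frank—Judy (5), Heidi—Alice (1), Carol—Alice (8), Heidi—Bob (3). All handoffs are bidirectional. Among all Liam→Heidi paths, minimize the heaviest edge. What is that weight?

Some routes from Liam to Heidi:
Liam-Alice-Heidi: max(7, 1) = 7
Liam-Bob-Heidi: max(2, 3) = 3
Liam-Alice-Carol-Heidi: max(7, 8, 1) = 8
Liam-Frank-Bob-Heidi: max(6, 7, 3) = 7
The minimum achievable maximum is 3.

3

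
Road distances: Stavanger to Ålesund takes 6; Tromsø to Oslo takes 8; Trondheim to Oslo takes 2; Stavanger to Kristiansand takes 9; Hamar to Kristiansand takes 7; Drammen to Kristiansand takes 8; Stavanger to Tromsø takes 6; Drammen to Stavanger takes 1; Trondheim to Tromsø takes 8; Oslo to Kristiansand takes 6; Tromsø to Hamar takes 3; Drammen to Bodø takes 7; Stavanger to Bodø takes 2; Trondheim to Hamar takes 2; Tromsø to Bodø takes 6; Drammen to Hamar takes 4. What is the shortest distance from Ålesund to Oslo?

15

Checking several routes:
Ålesund→Stavanger→Tromsø→Hamar→Trondheim→Oslo: 6 + 6 + 3 + 2 + 2 = 19
Ålesund→Stavanger→Bodø→Tromsø→Hamar→Trondheim→Oslo: 6 + 2 + 6 + 3 + 2 + 2 = 21
Ålesund→Stavanger→Drammen→Hamar→Trondheim→Oslo: 6 + 1 + 4 + 2 + 2 = 15
Ålesund→Stavanger→Kristiansand→Oslo: 6 + 9 + 6 = 21
Ålesund→Stavanger→Drammen→Kristiansand→Oslo: 6 + 1 + 8 + 6 = 21
Ålesund→Stavanger→Tromsø→Oslo: 6 + 6 + 8 = 20
The minimum is 15.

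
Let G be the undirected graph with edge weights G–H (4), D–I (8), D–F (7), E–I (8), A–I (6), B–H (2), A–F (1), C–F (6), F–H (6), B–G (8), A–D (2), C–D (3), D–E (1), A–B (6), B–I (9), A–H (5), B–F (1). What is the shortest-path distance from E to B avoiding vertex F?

9

Checking several routes:
E - D - A - B: 1 + 2 + 6 = 9
E - I - B: 8 + 9 = 17
E - D - A - H - B: 1 + 2 + 5 + 2 = 10
Best route has total 9.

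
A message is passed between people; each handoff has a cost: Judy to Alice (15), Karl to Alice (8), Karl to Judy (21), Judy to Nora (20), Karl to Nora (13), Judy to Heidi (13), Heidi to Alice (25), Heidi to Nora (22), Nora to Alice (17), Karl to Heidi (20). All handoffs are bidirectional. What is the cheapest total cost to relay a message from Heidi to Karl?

Checking several routes:
Heidi → Karl: 20
Heidi → Alice → Karl: 25 + 8 = 33
Heidi → Judy → Karl: 13 + 21 = 34
Heidi → Judy → Alice → Karl: 13 + 15 + 8 = 36
Heidi → Nora → Karl: 22 + 13 = 35
Best route has total 20.

20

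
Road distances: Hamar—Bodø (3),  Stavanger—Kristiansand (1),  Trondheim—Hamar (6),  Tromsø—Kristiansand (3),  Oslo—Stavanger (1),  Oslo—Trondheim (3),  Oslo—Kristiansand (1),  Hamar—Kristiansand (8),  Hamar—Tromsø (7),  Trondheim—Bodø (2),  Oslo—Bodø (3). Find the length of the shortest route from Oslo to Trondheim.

Some routes from Oslo to Trondheim:
Oslo -> Bodø -> Hamar -> Trondheim: 3 + 3 + 6 = 12
Oslo -> Bodø -> Trondheim: 3 + 2 = 5
Oslo -> Kristiansand -> Hamar -> Bodø -> Trondheim: 1 + 8 + 3 + 2 = 14
Oslo -> Trondheim: 3
Best route has total 3.

3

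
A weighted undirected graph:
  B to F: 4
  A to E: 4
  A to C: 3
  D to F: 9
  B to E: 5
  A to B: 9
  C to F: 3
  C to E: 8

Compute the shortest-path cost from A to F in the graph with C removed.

Candidate routes:
A → E → B → F: 4 + 5 + 4 = 13
A → B → F: 9 + 4 = 13
The minimum is 13.

13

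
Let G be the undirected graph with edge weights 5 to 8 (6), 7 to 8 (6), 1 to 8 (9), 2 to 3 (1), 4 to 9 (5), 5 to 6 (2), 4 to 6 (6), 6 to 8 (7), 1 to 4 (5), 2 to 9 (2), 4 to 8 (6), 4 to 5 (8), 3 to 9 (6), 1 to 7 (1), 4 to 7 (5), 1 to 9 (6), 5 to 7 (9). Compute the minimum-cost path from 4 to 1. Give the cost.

A few of the 4→1 routes:
4→8→7→1: 6 + 6 + 1 = 13
4→7→1: 5 + 1 = 6
4→1: 5
4→9→1: 5 + 6 = 11
Shortest: 5.

5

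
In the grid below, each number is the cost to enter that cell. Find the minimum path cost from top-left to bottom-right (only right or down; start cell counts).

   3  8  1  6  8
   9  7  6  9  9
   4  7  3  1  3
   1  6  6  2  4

Path (0,0) -> (0,1) -> (0,2) -> (1,2) -> (2,2) -> (2,3) -> (3,3) -> (3,4): 3 + 8 + 1 + 6 + 3 + 1 + 2 + 4 = 28.
(Top row then right column would cost 42.)

28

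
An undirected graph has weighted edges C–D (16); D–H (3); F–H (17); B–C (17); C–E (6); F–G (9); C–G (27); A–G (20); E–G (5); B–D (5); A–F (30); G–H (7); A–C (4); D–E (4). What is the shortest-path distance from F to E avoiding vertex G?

Paths from F to E avoiding G:
F-H-D-C-E: 17 + 3 + 16 + 6 = 42
F-H-D-B-C-E: 17 + 3 + 5 + 17 + 6 = 48
F-A-C-E: 30 + 4 + 6 = 40
F-A-C-B-D-E: 30 + 4 + 17 + 5 + 4 = 60
F-A-C-D-E: 30 + 4 + 16 + 4 = 54
F-H-D-E: 17 + 3 + 4 = 24
Shortest: 24.

24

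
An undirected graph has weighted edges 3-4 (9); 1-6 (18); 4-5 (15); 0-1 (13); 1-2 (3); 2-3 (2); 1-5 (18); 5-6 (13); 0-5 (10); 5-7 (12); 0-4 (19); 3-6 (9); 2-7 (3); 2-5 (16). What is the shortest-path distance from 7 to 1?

Checking several routes:
7→5→0→1: 12 + 10 + 13 = 35
7→2→3→6→1: 3 + 2 + 9 + 18 = 32
7→5→2→1: 12 + 16 + 3 = 31
7→5→1: 12 + 18 = 30
7→2→1: 3 + 3 = 6
Best route has total 6.

6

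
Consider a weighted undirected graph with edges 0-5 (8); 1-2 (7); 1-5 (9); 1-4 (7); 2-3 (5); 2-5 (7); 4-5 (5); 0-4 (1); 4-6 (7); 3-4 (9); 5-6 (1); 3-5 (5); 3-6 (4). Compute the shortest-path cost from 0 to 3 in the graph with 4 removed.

Routes from 0 to 3 avoiding 4:
0→5→2→3: 8 + 7 + 5 = 20
0→5→3: 8 + 5 = 13
0→5→1→2→3: 8 + 9 + 7 + 5 = 29
0→5→6→3: 8 + 1 + 4 = 13
Best route has total 13.

13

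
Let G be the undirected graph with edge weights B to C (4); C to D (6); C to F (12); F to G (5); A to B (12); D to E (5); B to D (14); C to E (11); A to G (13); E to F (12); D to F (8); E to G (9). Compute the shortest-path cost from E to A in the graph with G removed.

A few of the E→A routes:
E-F-C-B-A: 12 + 12 + 4 + 12 = 40
E-C-B-A: 11 + 4 + 12 = 27
E-D-C-B-A: 5 + 6 + 4 + 12 = 27
E-D-B-A: 5 + 14 + 12 = 31
Shortest: 27.

27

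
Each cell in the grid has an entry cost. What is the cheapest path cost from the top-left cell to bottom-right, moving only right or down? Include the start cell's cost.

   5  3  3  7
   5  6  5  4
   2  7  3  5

24

Best path: [0,0]→[0,1]→[0,2]→[1,2]→[2,2]→[2,3]
Cost: 5 + 3 + 3 + 5 + 3 + 5 = 24
(Top row then right column would cost 27.)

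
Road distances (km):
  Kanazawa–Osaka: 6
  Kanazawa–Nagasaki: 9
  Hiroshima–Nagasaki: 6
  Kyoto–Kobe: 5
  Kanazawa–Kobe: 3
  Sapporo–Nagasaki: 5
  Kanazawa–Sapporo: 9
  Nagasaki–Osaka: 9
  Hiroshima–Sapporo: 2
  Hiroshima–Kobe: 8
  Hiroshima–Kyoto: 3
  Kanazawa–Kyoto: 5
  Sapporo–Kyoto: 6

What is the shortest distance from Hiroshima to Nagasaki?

6

A few of the Hiroshima→Nagasaki routes:
Hiroshima -> Sapporo -> Nagasaki: 2 + 5 = 7
Hiroshima -> Kyoto -> Kanazawa -> Nagasaki: 3 + 5 + 9 = 17
Hiroshima -> Nagasaki: 6
Hiroshima -> Kyoto -> Sapporo -> Nagasaki: 3 + 6 + 5 = 14
Shortest: 6 km.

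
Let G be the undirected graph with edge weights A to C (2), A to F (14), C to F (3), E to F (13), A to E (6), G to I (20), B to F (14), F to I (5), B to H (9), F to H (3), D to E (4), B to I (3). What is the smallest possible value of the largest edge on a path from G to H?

Routes from G to H:
G → I → B → F → H: max(20, 3, 14, 3) = 20
G → I → F → B → H: max(20, 5, 14, 9) = 20
G → I → F → H: max(20, 5, 3) = 20
G → I → B → H: max(20, 3, 9) = 20
Best route has worst link 20.

20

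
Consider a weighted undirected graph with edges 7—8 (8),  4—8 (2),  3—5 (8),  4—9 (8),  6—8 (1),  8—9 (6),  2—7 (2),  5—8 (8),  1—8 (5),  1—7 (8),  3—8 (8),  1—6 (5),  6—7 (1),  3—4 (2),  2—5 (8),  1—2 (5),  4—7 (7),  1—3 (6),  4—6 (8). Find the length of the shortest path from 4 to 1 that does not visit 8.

Some routes from 4 to 1 avoiding 8:
4 -> 3 -> 1: 2 + 6 = 8
4 -> 6 -> 1: 8 + 5 = 13
4 -> 7 -> 6 -> 1: 7 + 1 + 5 = 13
Shortest: 8.

8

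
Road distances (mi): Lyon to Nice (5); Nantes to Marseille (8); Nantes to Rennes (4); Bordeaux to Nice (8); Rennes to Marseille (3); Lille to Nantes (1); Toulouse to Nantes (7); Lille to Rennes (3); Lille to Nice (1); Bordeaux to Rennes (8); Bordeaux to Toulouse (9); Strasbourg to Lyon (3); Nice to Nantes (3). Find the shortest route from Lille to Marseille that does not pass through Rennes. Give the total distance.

Routes from Lille to Marseille avoiding Rennes:
Lille-Nantes-Marseille: 1 + 8 = 9
Lille-Nice-Bordeaux-Toulouse-Nantes-Marseille: 1 + 8 + 9 + 7 + 8 = 33
Lille-Nice-Nantes-Marseille: 1 + 3 + 8 = 12
Shortest: 9 mi.

9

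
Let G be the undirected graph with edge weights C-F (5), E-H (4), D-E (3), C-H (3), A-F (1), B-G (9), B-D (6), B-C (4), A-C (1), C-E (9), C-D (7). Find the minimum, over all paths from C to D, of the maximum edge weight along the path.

Comparing a few candidate routes:
C-H-E-D: max(3, 4, 3) = 4
C-B-D: max(4, 6) = 6
C-D: max(7) = 7
Best route has worst link 4.

4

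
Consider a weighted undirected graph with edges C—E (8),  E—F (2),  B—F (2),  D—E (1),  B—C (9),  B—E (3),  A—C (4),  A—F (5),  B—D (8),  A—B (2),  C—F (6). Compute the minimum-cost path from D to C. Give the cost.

9

Some routes from D to C:
D → E → F → C: 1 + 2 + 6 = 9
D → E → B → A → C: 1 + 3 + 2 + 4 = 10
D → E → C: 1 + 8 = 9
Shortest: 9.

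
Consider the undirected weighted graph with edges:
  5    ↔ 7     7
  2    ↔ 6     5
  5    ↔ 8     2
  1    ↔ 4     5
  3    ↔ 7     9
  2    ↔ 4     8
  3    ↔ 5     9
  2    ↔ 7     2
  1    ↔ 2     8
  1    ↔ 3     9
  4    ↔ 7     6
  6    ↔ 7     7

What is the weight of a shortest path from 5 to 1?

Checking several routes:
5 → 3 → 1: 9 + 9 = 18
5 → 7 → 4 → 1: 7 + 6 + 5 = 18
5 → 7 → 2 → 1: 7 + 2 + 8 = 17
5 → 7 → 3 → 1: 7 + 9 + 9 = 25
5 → 7 → 2 → 4 → 1: 7 + 2 + 8 + 5 = 22
Shortest: 17.

17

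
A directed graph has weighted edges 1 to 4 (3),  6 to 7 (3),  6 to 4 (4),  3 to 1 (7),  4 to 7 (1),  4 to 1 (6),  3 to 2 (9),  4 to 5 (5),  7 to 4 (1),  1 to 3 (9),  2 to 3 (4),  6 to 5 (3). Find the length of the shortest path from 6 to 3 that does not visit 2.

19

Candidate routes:
6 -> 7 -> 4 -> 1 -> 3: 3 + 1 + 6 + 9 = 19
6 -> 4 -> 1 -> 3: 4 + 6 + 9 = 19
Shortest: 19.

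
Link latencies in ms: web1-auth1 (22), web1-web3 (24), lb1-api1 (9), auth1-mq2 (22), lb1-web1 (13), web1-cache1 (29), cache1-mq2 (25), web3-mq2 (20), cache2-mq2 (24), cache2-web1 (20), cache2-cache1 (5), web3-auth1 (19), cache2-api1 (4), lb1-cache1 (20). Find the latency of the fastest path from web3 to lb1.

A few of the web3→lb1 routes:
web3 - mq2 - cache2 - api1 - lb1: 20 + 24 + 4 + 9 = 57
web3 - web1 - lb1: 24 + 13 = 37
web3 - web1 - cache2 - api1 - lb1: 24 + 20 + 4 + 9 = 57
web3 - auth1 - web1 - lb1: 19 + 22 + 13 = 54
Best route has total 37 ms.

37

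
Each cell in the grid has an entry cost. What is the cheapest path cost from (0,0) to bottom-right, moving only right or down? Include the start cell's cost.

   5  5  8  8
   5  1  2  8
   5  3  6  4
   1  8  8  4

Cheapest: [0,0]→[0,1]→[1,1]→[1,2]→[2,2]→[2,3]→[3,3]
  5 + 5 + 1 + 2 + 6 + 4 + 4 = 27
(Top row then right column would cost 42.)

27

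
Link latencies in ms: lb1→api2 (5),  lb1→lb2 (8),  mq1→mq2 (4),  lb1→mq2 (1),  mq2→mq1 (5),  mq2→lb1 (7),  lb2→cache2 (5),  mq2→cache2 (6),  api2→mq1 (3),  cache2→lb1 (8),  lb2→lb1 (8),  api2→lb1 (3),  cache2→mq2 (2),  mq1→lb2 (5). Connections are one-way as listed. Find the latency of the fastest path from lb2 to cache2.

Routes from lb2 to cache2:
lb2-cache2: 5
lb2-lb1-api2-mq1-mq2-cache2: 8 + 5 + 3 + 4 + 6 = 26
lb2-lb1-mq2-cache2: 8 + 1 + 6 = 15
Best route has total 5 ms.

5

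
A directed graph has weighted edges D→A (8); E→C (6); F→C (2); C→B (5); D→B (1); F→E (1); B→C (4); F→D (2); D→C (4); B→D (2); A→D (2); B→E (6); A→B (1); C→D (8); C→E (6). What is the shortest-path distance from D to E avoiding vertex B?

Paths from D to E avoiding B:
D → C → E: 4 + 6 = 10
The minimum is 10.

10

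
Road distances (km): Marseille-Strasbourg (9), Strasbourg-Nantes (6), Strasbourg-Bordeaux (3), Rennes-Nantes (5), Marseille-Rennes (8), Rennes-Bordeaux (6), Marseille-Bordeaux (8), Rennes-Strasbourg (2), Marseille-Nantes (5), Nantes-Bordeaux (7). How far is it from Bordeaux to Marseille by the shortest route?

A few of the Bordeaux→Marseille routes:
Bordeaux - Strasbourg - Marseille: 3 + 9 = 12
Bordeaux - Strasbourg - Rennes - Marseille: 3 + 2 + 8 = 13
Bordeaux - Nantes - Marseille: 7 + 5 = 12
Bordeaux - Marseille: 8
The minimum is 8 km.

8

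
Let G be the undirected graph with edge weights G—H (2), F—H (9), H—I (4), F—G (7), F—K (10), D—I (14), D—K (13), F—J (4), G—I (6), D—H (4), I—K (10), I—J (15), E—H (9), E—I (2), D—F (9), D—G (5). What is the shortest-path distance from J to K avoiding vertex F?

25

A few of the J→K routes:
J - I - K: 15 + 10 = 25
J - I - G - D - K: 15 + 6 + 5 + 13 = 39
J - I - H - D - K: 15 + 4 + 4 + 13 = 36
J - I - H - G - D - K: 15 + 4 + 2 + 5 + 13 = 39
The minimum is 25.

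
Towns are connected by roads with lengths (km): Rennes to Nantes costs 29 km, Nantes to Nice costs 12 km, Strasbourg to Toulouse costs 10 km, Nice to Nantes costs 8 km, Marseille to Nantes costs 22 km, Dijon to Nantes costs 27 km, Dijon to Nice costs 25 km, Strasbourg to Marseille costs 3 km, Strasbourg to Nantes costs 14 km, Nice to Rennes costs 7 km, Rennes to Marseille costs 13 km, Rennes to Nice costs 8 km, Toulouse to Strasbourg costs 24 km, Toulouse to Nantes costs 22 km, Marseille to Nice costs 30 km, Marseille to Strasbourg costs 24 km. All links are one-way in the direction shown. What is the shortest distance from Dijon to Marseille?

Paths from Dijon to Marseille:
Dijon → Nantes → Nice → Rennes → Marseille: 27 + 12 + 7 + 13 = 59
Dijon → Nice → Rennes → Marseille: 25 + 7 + 13 = 45
Best route has total 45 km.

45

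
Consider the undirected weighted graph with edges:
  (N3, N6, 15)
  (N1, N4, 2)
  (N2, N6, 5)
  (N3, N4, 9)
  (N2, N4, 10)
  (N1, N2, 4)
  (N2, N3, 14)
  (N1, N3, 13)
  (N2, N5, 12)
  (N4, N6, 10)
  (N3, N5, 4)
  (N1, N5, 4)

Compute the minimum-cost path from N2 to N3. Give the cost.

A few of the N2→N3 routes:
N2 - N1 - N4 - N3: 4 + 2 + 9 = 15
N2 - N5 - N3: 12 + 4 = 16
N2 - N1 - N5 - N3: 4 + 4 + 4 = 12
N2 - N3: 14
Shortest: 12.

12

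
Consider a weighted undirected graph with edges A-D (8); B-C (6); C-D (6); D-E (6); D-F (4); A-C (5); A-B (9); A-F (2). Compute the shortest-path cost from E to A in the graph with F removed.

14

Routes from E to A avoiding F:
E - D - A: 6 + 8 = 14
E - D - C - A: 6 + 6 + 5 = 17
E - D - C - B - A: 6 + 6 + 6 + 9 = 27
Best route has total 14.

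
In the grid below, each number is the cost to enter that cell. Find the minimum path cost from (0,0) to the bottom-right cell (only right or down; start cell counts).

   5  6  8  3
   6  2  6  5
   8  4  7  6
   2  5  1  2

25

One optimal route is [0,0]→[0,1]→[1,1]→[2,1]→[3,1]→[3,2]→[3,3].
Its cost is 5 + 6 + 2 + 4 + 5 + 1 + 2 = 25.
For comparison, the top-then-right route costs 35.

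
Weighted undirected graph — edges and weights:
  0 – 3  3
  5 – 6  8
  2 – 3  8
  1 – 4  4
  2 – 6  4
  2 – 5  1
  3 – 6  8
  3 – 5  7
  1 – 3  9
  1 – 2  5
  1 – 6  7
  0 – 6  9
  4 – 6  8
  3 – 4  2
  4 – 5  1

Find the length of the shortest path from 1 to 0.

9

Checking several routes:
1 → 2 → 5 → 4 → 3 → 0: 5 + 1 + 1 + 2 + 3 = 12
1 → 3 → 0: 9 + 3 = 12
1 → 4 → 5 → 3 → 0: 4 + 1 + 7 + 3 = 15
1 → 4 → 3 → 0: 4 + 2 + 3 = 9
Best route has total 9.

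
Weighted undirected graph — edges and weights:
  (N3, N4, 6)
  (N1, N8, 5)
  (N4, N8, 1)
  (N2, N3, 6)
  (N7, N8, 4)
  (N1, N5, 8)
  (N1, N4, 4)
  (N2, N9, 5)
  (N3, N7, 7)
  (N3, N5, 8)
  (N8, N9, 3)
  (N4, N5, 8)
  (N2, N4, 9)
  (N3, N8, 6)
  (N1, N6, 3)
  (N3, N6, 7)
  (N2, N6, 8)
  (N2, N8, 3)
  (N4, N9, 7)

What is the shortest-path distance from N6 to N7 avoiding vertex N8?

14

Comparing a few candidate routes:
N6-N2-N3-N7: 8 + 6 + 7 = 21
N6-N3-N7: 7 + 7 = 14
N6-N1-N4-N3-N7: 3 + 4 + 6 + 7 = 20
The minimum is 14.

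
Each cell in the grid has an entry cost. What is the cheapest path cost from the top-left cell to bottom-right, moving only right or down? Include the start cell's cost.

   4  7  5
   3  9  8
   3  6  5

Cheapest: r0c0 → r1c0 → r2c0 → r2c1 → r2c2
  4 + 3 + 3 + 6 + 5 = 21
(Top row then right column would cost 29.)

21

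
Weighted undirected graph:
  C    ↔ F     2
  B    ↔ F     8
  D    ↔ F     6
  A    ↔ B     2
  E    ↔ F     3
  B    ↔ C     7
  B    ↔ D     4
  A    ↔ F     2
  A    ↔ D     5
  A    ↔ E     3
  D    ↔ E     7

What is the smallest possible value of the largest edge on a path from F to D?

Checking several routes:
F -> D: max(6) = 6
F -> E -> A -> D: max(3, 3, 5) = 5
F -> A -> B -> D: max(2, 2, 4) = 4
F -> E -> A -> B -> D: max(3, 3, 2, 4) = 4
F -> A -> D: max(2, 5) = 5
F -> E -> D: max(3, 7) = 7
Smallest bottleneck: 4.

4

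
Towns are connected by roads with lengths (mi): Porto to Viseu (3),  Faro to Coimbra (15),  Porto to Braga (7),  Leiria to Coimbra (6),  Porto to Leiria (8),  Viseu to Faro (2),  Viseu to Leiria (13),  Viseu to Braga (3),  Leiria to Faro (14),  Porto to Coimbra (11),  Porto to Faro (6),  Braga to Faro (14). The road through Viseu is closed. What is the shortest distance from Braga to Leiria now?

Comparing a few candidate routes:
Braga -> Porto -> Faro -> Leiria: 7 + 6 + 14 = 27
Braga -> Faro -> Leiria: 14 + 14 = 28
Braga -> Porto -> Coimbra -> Leiria: 7 + 11 + 6 = 24
Braga -> Porto -> Leiria: 7 + 8 = 15
Braga -> Faro -> Porto -> Leiria: 14 + 6 + 8 = 28
Shortest: 15 mi.

15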